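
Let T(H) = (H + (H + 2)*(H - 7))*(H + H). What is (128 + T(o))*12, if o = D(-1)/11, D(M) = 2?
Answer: 1959072/1331 ≈ 1471.9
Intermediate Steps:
o = 2/11 ≈ 0.18182
T(H) = 2*H*(H + (-7 + H)*(2 + H)) (T(H) = (H + (2 + H)*(-7 + H))*(2*H) = (H + (-7 + H)*(2 + H))*(2*H) = 2*H*(H + (-7 + H)*(2 + H)))
(128 + T(o))*12 = (128 + 2*(2/11)*(-14 + (2/11)**2 - 4*2/11))*12 = (128 + 2*(2/11)*(-14 + 4/121 - 8/11))*12 = (128 + 2*(2/11)*(-1778/121))*12 = (128 - 7112/1331)*12 = (163256/1331)*12 = 1959072/1331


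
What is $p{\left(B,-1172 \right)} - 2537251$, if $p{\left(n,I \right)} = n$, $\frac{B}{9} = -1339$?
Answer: $-2549302$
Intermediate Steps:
$B = -12051$ ($B = 9 \left(-1339\right) = -12051$)
$p{\left(B,-1172 \right)} - 2537251 = -12051 - 2537251 = -2549302$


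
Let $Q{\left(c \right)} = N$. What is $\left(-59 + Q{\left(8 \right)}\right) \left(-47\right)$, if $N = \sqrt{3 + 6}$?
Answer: $2632$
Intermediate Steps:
$N = 3$ ($N = \sqrt{9} = 3$)
$Q{\left(c \right)} = 3$
$\left(-59 + Q{\left(8 \right)}\right) \left(-47\right) = \left(-59 + 3\right) \left(-47\right) = \left(-56\right) \left(-47\right) = 2632$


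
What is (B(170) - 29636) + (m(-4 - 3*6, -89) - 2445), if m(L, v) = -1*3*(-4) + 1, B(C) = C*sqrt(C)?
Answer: -32068 + 170*sqrt(170) ≈ -29851.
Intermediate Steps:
B(C) = C**(3/2)
m(L, v) = 13 (m(L, v) = -3*(-4) + 1 = 12 + 1 = 13)
(B(170) - 29636) + (m(-4 - 3*6, -89) - 2445) = (170**(3/2) - 29636) + (13 - 2445) = (170*sqrt(170) - 29636) - 2432 = (-29636 + 170*sqrt(170)) - 2432 = -32068 + 170*sqrt(170)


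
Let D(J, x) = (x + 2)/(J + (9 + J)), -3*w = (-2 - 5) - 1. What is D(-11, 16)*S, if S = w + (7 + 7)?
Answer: -300/13 ≈ -23.077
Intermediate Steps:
w = 8/3 (w = -((-2 - 5) - 1)/3 = -(-7 - 1)/3 = -⅓*(-8) = 8/3 ≈ 2.6667)
D(J, x) = (2 + x)/(9 + 2*J)
S = 50/3 (S = 8/3 + (7 + 7) = 8/3 + 14 = 50/3 ≈ 16.667)
D(-11, 16)*S = ((2 + 16)/(9 + 2*(-11)))*(50/3) = (18/(9 - 22))*(50/3) = (18/(-13))*(50/3) = -1/13*18*(50/3) = -18/13*50/3 = -300/13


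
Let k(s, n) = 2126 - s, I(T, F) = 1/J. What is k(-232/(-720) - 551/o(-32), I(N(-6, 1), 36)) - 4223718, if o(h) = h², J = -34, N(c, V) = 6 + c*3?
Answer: -194530949413/46080 ≈ -4.2216e+6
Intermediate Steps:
N(c, V) = 6 + 3*c
I(T, F) = -1/34 (I(T, F) = 1/(-34) = -1/34)
k(-232/(-720) - 551/o(-32), I(N(-6, 1), 36)) - 4223718 = (2126 - (-232/(-720) - 551/((-32)²))) - 4223718 = (2126 - (-232*(-1/720) - 551/1024)) - 4223718 = (2126 - (29/90 - 551*1/1024)) - 4223718 = (2126 - (29/90 - 551/1024)) - 4223718 = (2126 - 1*(-9947/46080)) - 4223718 = (2126 + 9947/46080) - 4223718 = 97976027/46080 - 4223718 = -194530949413/46080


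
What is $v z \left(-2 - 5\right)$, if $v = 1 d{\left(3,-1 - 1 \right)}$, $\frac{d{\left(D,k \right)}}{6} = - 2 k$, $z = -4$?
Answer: $672$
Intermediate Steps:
$d{\left(D,k \right)} = - 12 k$ ($d{\left(D,k \right)} = 6 \left(- 2 k\right) = - 12 k$)
$v = 24$ ($v = 1 \left(- 12 \left(-1 - 1\right)\right) = 1 \left(\left(-12\right) \left(-2\right)\right) = 1 \cdot 24 = 24$)
$v z \left(-2 - 5\right) = 24 \left(- 4 \left(-2 - 5\right)\right) = 24 \left(\left(-4\right) \left(-7\right)\right) = 24 \cdot 28 = 672$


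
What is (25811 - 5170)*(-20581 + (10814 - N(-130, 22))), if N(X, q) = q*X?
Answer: -142567387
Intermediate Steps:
N(X, q) = X*q
(25811 - 5170)*(-20581 + (10814 - N(-130, 22))) = (25811 - 5170)*(-20581 + (10814 - (-130)*22)) = 20641*(-20581 + (10814 - 1*(-2860))) = 20641*(-20581 + (10814 + 2860)) = 20641*(-20581 + 13674) = 20641*(-6907) = -142567387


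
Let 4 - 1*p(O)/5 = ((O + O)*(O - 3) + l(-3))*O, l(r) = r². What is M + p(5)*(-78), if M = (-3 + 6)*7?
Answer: 55011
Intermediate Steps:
M = 21 (M = 3*7 = 21)
p(O) = 20 - 5*O*(9 + 2*O*(-3 + O)) (p(O) = 20 - 5*((O + O)*(O - 3) + (-3)²)*O = 20 - 5*((2*O)*(-3 + O) + 9)*O = 20 - 5*(2*O*(-3 + O) + 9)*O = 20 - 5*(9 + 2*O*(-3 + O))*O = 20 - 5*O*(9 + 2*O*(-3 + O)))
M + p(5)*(-78) = 21 + (20 - 45*5 - 10*5³ + 30*5²)*(-78) = 21 + (20 - 225 - 10*125 + 30*25)*(-78) = 21 + (20 - 225 - 1250 + 750)*(-78) = 21 - 705*(-78) = 21 + 54990 = 55011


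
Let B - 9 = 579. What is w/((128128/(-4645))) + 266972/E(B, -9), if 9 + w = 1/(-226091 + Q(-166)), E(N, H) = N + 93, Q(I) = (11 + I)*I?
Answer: 1143228397194071/2913755452608 ≈ 392.36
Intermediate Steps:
B = 588 (B = 9 + 579 = 588)
Q(I) = I*(11 + I)
E(N, H) = 93 + N
w = -1803250/200361 (w = -9 + 1/(-226091 - 166*(11 - 166)) = -9 + 1/(-226091 - 166*(-155)) = -9 + 1/(-226091 + 25730) = -9 + 1/(-200361) = -9 - 1/200361 = -1803250/200361 ≈ -9.0000)
w/((128128/(-4645))) + 266972/E(B, -9) = -1803250/(200361*(128128/(-4645))) + 266972/(93 + 588) = -1803250/(200361*(128128*(-1/4645))) + 266972/681 = -1803250/(200361*(-128128/4645)) + 266972*(1/681) = -1803250/200361*(-4645/128128) + 266972/681 = 4188048125/12835927104 + 266972/681 = 1143228397194071/2913755452608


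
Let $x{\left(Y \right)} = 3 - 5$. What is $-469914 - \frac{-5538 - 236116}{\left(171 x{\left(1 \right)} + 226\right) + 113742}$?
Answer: $- \frac{26697103255}{56813} \approx -4.6991 \cdot 10^{5}$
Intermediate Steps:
$x{\left(Y \right)} = -2$ ($x{\left(Y \right)} = 3 - 5 = -2$)
$-469914 - \frac{-5538 - 236116}{\left(171 x{\left(1 \right)} + 226\right) + 113742} = -469914 - \frac{-5538 - 236116}{\left(171 \left(-2\right) + 226\right) + 113742} = -469914 - - \frac{241654}{\left(-342 + 226\right) + 113742} = -469914 - - \frac{241654}{-116 + 113742} = -469914 - - \frac{241654}{113626} = -469914 - \left(-241654\right) \frac{1}{113626} = -469914 - - \frac{120827}{56813} = -469914 + \frac{120827}{56813} = - \frac{26697103255}{56813}$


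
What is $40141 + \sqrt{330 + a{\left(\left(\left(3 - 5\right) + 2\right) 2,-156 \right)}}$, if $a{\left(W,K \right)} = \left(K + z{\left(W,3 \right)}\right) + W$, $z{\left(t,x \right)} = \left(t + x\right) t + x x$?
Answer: $40141 + \sqrt{183} \approx 40155.0$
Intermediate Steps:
$z{\left(t,x \right)} = x^{2} + t \left(t + x\right)$ ($z{\left(t,x \right)} = t \left(t + x\right) + x^{2} = x^{2} + t \left(t + x\right)$)
$a{\left(W,K \right)} = 9 + K + W^{2} + 4 W$ ($a{\left(W,K \right)} = \left(K + \left(W^{2} + 3^{2} + W 3\right)\right) + W = \left(K + \left(W^{2} + 9 + 3 W\right)\right) + W = \left(K + \left(9 + W^{2} + 3 W\right)\right) + W = \left(9 + K + W^{2} + 3 W\right) + W = 9 + K + W^{2} + 4 W$)
$40141 + \sqrt{330 + a{\left(\left(\left(3 - 5\right) + 2\right) 2,-156 \right)}} = 40141 + \sqrt{330 + \left(9 - 156 + \left(\left(\left(3 - 5\right) + 2\right) 2\right)^{2} + 4 \left(\left(3 - 5\right) + 2\right) 2\right)} = 40141 + \sqrt{330 + \left(9 - 156 + \left(\left(-2 + 2\right) 2\right)^{2} + 4 \left(-2 + 2\right) 2\right)} = 40141 + \sqrt{330 + \left(9 - 156 + \left(0 \cdot 2\right)^{2} + 4 \cdot 0 \cdot 2\right)} = 40141 + \sqrt{330 + \left(9 - 156 + 0^{2} + 4 \cdot 0\right)} = 40141 + \sqrt{330 + \left(9 - 156 + 0 + 0\right)} = 40141 + \sqrt{330 - 147} = 40141 + \sqrt{183}$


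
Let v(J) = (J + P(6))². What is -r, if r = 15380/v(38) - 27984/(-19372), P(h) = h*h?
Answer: -28198859/6630067 ≈ -4.2532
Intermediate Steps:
P(h) = h²
v(J) = (36 + J)² (v(J) = (J + 6²)² = (J + 36)² = (36 + J)²)
r = 28198859/6630067 (r = 15380/((36 + 38)²) - 27984/(-19372) = 15380/(74²) - 27984*(-1/19372) = 15380/5476 + 6996/4843 = 15380*(1/5476) + 6996/4843 = 3845/1369 + 6996/4843 = 28198859/6630067 ≈ 4.2532)
-r = -1*28198859/6630067 = -28198859/6630067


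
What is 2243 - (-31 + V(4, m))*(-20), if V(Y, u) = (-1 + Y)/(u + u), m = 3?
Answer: 1633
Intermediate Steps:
V(Y, u) = (-1 + Y)/(2*u) (V(Y, u) = (-1 + Y)/((2*u)) = (-1 + Y)*(1/(2*u)) = (-1 + Y)/(2*u))
2243 - (-31 + V(4, m))*(-20) = 2243 - (-31 + (½)*(-1 + 4)/3)*(-20) = 2243 - (-31 + (½)*(⅓)*3)*(-20) = 2243 - (-31 + ½)*(-20) = 2243 - (-61)*(-20)/2 = 2243 - 1*610 = 2243 - 610 = 1633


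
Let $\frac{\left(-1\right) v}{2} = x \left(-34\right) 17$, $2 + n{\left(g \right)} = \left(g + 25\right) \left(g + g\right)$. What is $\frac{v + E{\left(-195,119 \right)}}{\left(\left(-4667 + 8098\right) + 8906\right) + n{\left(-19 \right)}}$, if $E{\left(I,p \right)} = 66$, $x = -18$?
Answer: $- \frac{20742}{12107} \approx -1.7132$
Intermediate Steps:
$n{\left(g \right)} = -2 + 2 g \left(25 + g\right)$ ($n{\left(g \right)} = -2 + \left(g + 25\right) \left(g + g\right) = -2 + \left(25 + g\right) 2 g = -2 + 2 g \left(25 + g\right)$)
$v = -20808$ ($v = - 2 \left(-18\right) \left(-34\right) 17 = - 2 \cdot 612 \cdot 17 = \left(-2\right) 10404 = -20808$)
$\frac{v + E{\left(-195,119 \right)}}{\left(\left(-4667 + 8098\right) + 8906\right) + n{\left(-19 \right)}} = \frac{-20808 + 66}{\left(\left(-4667 + 8098\right) + 8906\right) + \left(-2 + 2 \left(-19\right)^{2} + 50 \left(-19\right)\right)} = - \frac{20742}{\left(3431 + 8906\right) - 230} = - \frac{20742}{12337 - 230} = - \frac{20742}{12107}$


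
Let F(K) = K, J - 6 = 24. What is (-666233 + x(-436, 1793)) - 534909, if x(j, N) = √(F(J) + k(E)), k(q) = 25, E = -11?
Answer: -1201142 + √55 ≈ -1.2011e+6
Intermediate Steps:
J = 30 (J = 6 + 24 = 30)
x(j, N) = √55 (x(j, N) = √(30 + 25) = √55)
(-666233 + x(-436, 1793)) - 534909 = (-666233 + √55) - 534909 = -1201142 + √55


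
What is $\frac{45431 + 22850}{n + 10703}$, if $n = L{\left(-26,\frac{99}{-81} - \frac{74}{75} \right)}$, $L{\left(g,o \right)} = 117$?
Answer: $\frac{68281}{10820} \approx 6.3106$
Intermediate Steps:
$n = 117$
$\frac{45431 + 22850}{n + 10703} = \frac{45431 + 22850}{117 + 10703} = \frac{68281}{10820}$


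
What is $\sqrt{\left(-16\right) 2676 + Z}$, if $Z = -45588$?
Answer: $2 i \sqrt{22101} \approx 297.33 i$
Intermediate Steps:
$\sqrt{\left(-16\right) 2676 + Z} = \sqrt{\left(-16\right) 2676 - 45588} = \sqrt{-42816 - 45588} = \sqrt{-88404} = 2 i \sqrt{22101}$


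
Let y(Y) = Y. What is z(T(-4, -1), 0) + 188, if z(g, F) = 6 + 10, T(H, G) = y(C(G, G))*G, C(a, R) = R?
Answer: 204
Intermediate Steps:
T(H, G) = G² (T(H, G) = G*G = G²)
z(g, F) = 16
z(T(-4, -1), 0) + 188 = 16 + 188 = 204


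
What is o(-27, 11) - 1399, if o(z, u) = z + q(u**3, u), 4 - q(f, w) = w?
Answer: -1433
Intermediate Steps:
q(f, w) = 4 - w
o(z, u) = 4 + z - u (o(z, u) = z + (4 - u) = 4 + z - u)
o(-27, 11) - 1399 = (4 - 27 - 1*11) - 1399 = (4 - 27 - 11) - 1399 = -34 - 1399 = -1433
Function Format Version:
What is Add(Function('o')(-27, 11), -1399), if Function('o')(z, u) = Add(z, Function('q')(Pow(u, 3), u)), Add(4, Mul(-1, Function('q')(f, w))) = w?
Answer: -1433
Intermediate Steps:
Function('q')(f, w) = Add(4, Mul(-1, w))
Function('o')(z, u) = Add(4, z, Mul(-1, u)) (Function('o')(z, u) = Add(z, Add(4, Mul(-1, u))) = Add(4, z, Mul(-1, u)))
Add(Function('o')(-27, 11), -1399) = Add(Add(4, -27, Mul(-1, 11)), -1399) = Add(Add(4, -27, -11), -1399) = Add(-34, -1399) = -1433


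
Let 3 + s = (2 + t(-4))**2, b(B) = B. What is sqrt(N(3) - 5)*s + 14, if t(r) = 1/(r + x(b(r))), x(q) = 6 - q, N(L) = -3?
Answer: 14 + 61*I*sqrt(2)/18 ≈ 14.0 + 4.7926*I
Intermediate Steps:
t(r) = 1/6 (t(r) = 1/(r + (6 - r)) = 1/6)
s = 61/36 (s = -3 + (2 + 1/6)**2 = -3 + (13/6)**2 = -3 + 169/36 = 61/36 ≈ 1.6944)
sqrt(N(3) - 5)*s + 14 = sqrt(-3 - 5)*(61/36) + 14 = sqrt(-8)*(61/36) + 14 = (2*I*sqrt(2))*(61/36) + 14 = 61*I*sqrt(2)/18 + 14 = 14 + 61*I*sqrt(2)/18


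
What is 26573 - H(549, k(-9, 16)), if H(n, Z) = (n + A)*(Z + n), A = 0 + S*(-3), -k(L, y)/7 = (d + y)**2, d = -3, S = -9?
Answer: 391757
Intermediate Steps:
k(L, y) = -7*(-3 + y)**2
A = 27 (A = 0 - 9*(-3) = 0 + 27 = 27)
H(n, Z) = (27 + n)*(Z + n) (H(n, Z) = (n + 27)*(Z + n) = (27 + n)*(Z + n))
26573 - H(549, k(-9, 16)) = 26573 - (549**2 + 27*(-7*(-3 + 16)**2) + 27*549 - 7*(-3 + 16)**2*549) = 26573 - (301401 + 27*(-7*13**2) + 14823 - 7*13**2*549) = 26573 - (301401 + 27*(-7*169) + 14823 - 7*169*549) = 26573 - (301401 + 27*(-1183) + 14823 - 1183*549) = 26573 - (301401 - 31941 + 14823 - 649467) = 26573 - 1*(-365184) = 26573 + 365184 = 391757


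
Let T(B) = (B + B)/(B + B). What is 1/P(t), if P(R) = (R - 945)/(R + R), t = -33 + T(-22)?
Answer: 64/977 ≈ 0.065507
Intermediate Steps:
T(B) = 1 (T(B) = (2*B)/((2*B)) = (2*B)*(1/(2*B)) = 1)
t = -32 (t = -33 + 1 = -32)
P(R) = (-945 + R)/(2*R) (P(R) = (-945 + R)/((2*R)) = (-945 + R)*(1/(2*R)) = (-945 + R)/(2*R))
1/P(t) = 1/((½)*(-945 - 32)/(-32)) = 1/((½)*(-1/32)*(-977)) = 1/(977/64) = 64/977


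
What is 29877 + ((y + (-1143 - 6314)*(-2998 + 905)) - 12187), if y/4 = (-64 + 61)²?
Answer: 15625227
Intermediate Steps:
y = 36 (y = 4*(-64 + 61)² = 4*(-3)² = 4*9 = 36)
29877 + ((y + (-1143 - 6314)*(-2998 + 905)) - 12187) = 29877 + ((36 + (-1143 - 6314)*(-2998 + 905)) - 12187) = 29877 + ((36 - 7457*(-2093)) - 12187) = 29877 + ((36 + 15607501) - 12187) = 29877 + (15607537 - 12187) = 29877 + 15595350 = 15625227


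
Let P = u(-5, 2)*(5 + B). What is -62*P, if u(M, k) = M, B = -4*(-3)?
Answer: 5270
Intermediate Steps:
B = 12
P = -85 (P = -5*(5 + 12) = -5*17 = -85)
-62*P = -62*(-85) = 5270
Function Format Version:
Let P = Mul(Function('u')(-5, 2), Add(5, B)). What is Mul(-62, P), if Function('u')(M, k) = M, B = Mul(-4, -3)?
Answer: 5270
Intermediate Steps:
B = 12
P = -85 (P = Mul(-5, Add(5, 12)) = Mul(-5, 17) = -85)
Mul(-62, P) = Mul(-62, -85) = 5270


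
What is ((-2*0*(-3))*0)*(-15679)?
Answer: 0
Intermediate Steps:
((-2*0*(-3))*0)*(-15679) = ((0*(-3))*0)*(-15679) = (0*0)*(-15679) = 0*(-15679) = 0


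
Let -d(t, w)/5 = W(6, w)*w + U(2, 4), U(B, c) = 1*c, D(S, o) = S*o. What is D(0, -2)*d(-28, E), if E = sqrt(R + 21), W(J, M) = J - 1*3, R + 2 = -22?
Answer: 0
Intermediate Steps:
R = -24 (R = -2 - 22 = -24)
W(J, M) = -3 + J (W(J, M) = J - 3 = -3 + J)
U(B, c) = c
E = I*sqrt(3) (E = sqrt(-24 + 21) = sqrt(-3) = I*sqrt(3) ≈ 1.732*I)
d(t, w) = -20 - 15*w (d(t, w) = -5*((-3 + 6)*w + 4) = -5*(3*w + 4) = -5*(4 + 3*w) = -20 - 15*w)
D(0, -2)*d(-28, E) = (0*(-2))*(-20 - 15*I*sqrt(3)) = 0*(-20 - 15*I*sqrt(3)) = 0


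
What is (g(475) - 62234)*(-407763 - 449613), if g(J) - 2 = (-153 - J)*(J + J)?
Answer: 564866744832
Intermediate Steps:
g(J) = 2 + 2*J*(-153 - J) (g(J) = 2 + (-153 - J)*(J + J) = 2 + (-153 - J)*(2*J) = 2 + 2*J*(-153 - J))
(g(475) - 62234)*(-407763 - 449613) = ((2 - 306*475 - 2*475²) - 62234)*(-407763 - 449613) = ((2 - 145350 - 2*225625) - 62234)*(-857376) = ((2 - 145350 - 451250) - 62234)*(-857376) = (-596598 - 62234)*(-857376) = -658832*(-857376) = 564866744832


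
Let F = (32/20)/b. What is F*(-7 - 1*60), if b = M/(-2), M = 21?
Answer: 1072/105 ≈ 10.210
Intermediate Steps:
b = -21/2 (b = 21/(-2) = 21*(-½) = -21/2 ≈ -10.500)
F = -16/105 (F = (32/20)/(-21/2) = (32*(1/20))*(-2/21) = (8/5)*(-2/21) = -16/105 ≈ -0.15238)
F*(-7 - 1*60) = -16*(-7 - 1*60)/105 = -16*(-7 - 60)/105 = -16/105*(-67) = 1072/105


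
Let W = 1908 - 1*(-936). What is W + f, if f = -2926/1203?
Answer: 3418406/1203 ≈ 2841.6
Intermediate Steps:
f = -2926/1203 (f = -2926*1/1203 = -2926/1203 ≈ -2.4323)
W = 2844 (W = 1908 + 936 = 2844)
W + f = 2844 - 2926/1203 = 3418406/1203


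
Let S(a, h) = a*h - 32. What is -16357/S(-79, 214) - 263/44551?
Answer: 724266013/754604838 ≈ 0.95979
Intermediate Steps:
S(a, h) = -32 + a*h
-16357/S(-79, 214) - 263/44551 = -16357/(-32 - 79*214) - 263/44551 = -16357/(-32 - 16906) - 263*1/44551 = -16357/(-16938) - 263/44551 = -16357*(-1/16938) - 263/44551 = 16357/16938 - 263/44551 = 724266013/754604838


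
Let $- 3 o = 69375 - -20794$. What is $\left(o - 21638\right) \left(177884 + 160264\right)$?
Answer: $-17480335428$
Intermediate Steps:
$o = - \frac{90169}{3}$ ($o = - \frac{69375 - -20794}{3} = - \frac{69375 + 20794}{3} = \left(- \frac{1}{3}\right) 90169 = - \frac{90169}{3} \approx -30056.0$)
$\left(o - 21638\right) \left(177884 + 160264\right) = \left(- \frac{90169}{3} - 21638\right) \left(177884 + 160264\right) = \left(- \frac{155083}{3}\right) 338148 = -17480335428$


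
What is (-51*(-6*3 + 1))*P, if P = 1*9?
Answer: 7803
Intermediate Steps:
P = 9
(-51*(-6*3 + 1))*P = -51*(-6*3 + 1)*9 = -51*(-18 + 1)*9 = -51*(-17)*9 = 867*9 = 7803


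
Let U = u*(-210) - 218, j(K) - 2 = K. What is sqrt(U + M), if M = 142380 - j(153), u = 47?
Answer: sqrt(132137) ≈ 363.51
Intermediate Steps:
j(K) = 2 + K
M = 142225 (M = 142380 - (2 + 153) = 142380 - 1*155 = 142380 - 155 = 142225)
U = -10088 (U = 47*(-210) - 218 = -9870 - 218 = -10088)
sqrt(U + M) = sqrt(-10088 + 142225) = sqrt(132137)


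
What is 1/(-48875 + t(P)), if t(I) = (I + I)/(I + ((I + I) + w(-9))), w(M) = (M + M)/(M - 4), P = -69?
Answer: -891/43547027 ≈ -2.0461e-5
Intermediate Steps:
w(M) = 2*M/(-4 + M) (w(M) = (2*M)/(-4 + M) = 2*M/(-4 + M))
t(I) = 2*I/(18/13 + 3*I) (t(I) = (I + I)/(I + ((I + I) + 2*(-9)/(-4 - 9))) = (2*I)/(I + (2*I + 2*(-9)/(-13))) = (2*I)/(I + (2*I + 2*(-9)*(-1/13))) = (2*I)/(I + (2*I + 18/13)) = (2*I)/(I + (18/13 + 2*I)) = (2*I)/(18/13 + 3*I) = 2*I/(18/13 + 3*I))
1/(-48875 + t(P)) = 1/(-48875 + (26/3)*(-69)/(6 + 13*(-69))) = 1/(-48875 + (26/3)*(-69)/(6 - 897)) = 1/(-48875 + (26/3)*(-69)/(-891)) = 1/(-48875 + (26/3)*(-69)*(-1/891)) = 1/(-48875 + 598/891) = 1/(-43547027/891) = -891/43547027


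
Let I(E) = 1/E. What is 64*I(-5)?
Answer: -64/5 ≈ -12.800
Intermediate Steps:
64*I(-5) = 64/(-5) = 64*(-⅕) = -64/5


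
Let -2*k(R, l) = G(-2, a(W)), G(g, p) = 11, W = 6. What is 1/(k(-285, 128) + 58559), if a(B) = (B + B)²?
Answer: 2/117107 ≈ 1.7078e-5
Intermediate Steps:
a(B) = 4*B² (a(B) = (2*B)² = 4*B²)
k(R, l) = -11/2 (k(R, l) = -½*11 = -11/2)
1/(k(-285, 128) + 58559) = 1/(-11/2 + 58559) = 1/(117107/2) = 2/117107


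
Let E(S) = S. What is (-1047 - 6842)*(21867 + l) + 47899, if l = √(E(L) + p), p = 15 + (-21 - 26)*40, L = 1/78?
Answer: -172460864 - 7889*I*√11346582/78 ≈ -1.7246e+8 - 3.4069e+5*I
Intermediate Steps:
L = 1/78 ≈ 0.012821
p = -1865 (p = 15 - 47*40 = 15 - 1880 = -1865)
l = I*√11346582/78 (l = √(1/78 - 1865) = √(-145469/78) = I*√11346582/78 ≈ 43.185*I)
(-1047 - 6842)*(21867 + l) + 47899 = (-1047 - 6842)*(21867 + I*√11346582/78) + 47899 = -7889*(21867 + I*√11346582/78) + 47899 = (-172508763 - 7889*I*√11346582/78) + 47899 = -172460864 - 7889*I*√11346582/78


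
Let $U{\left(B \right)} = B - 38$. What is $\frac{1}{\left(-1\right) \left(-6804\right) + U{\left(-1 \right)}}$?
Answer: $\frac{1}{6765} \approx 0.00014782$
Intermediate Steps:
$U{\left(B \right)} = -38 + B$ ($U{\left(B \right)} = B - 38 = -38 + B$)
$\frac{1}{\left(-1\right) \left(-6804\right) + U{\left(-1 \right)}} = \frac{1}{\left(-1\right) \left(-6804\right) - 39} = \frac{1}{6804 - 39} = \frac{1}{6765}$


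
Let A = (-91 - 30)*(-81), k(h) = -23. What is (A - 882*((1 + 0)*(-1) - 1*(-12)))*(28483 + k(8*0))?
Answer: 2817540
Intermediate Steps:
A = 9801 (A = -121*(-81) = 9801)
(A - 882*((1 + 0)*(-1) - 1*(-12)))*(28483 + k(8*0)) = (9801 - 882*((1 + 0)*(-1) - 1*(-12)))*(28483 - 23) = (9801 - 882*(1*(-1) + 12))*28460 = (9801 - 882*(-1 + 12))*28460 = (9801 - 882*11)*28460 = (9801 - 9702)*28460 = 99*28460 = 2817540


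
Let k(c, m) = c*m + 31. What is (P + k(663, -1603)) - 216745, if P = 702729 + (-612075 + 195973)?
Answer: -992876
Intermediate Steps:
P = 286627 (P = 702729 - 416102 = 286627)
k(c, m) = 31 + c*m
(P + k(663, -1603)) - 216745 = (286627 + (31 + 663*(-1603))) - 216745 = (286627 + (31 - 1062789)) - 216745 = (286627 - 1062758) - 216745 = -776131 - 216745 = -992876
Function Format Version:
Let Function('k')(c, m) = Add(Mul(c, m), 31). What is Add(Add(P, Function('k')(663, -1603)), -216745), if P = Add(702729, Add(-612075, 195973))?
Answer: -992876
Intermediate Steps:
P = 286627 (P = Add(702729, -416102) = 286627)
Function('k')(c, m) = Add(31, Mul(c, m))
Add(Add(P, Function('k')(663, -1603)), -216745) = Add(Add(286627, Add(31, Mul(663, -1603))), -216745) = Add(Add(286627, Add(31, -1062789)), -216745) = Add(Add(286627, -1062758), -216745) = Add(-776131, -216745) = -992876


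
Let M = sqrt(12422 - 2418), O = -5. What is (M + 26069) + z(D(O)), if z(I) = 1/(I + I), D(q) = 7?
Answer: 364967/14 + 2*sqrt(2501) ≈ 26169.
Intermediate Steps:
z(I) = 1/(2*I)
M = 2*sqrt(2501) (M = sqrt(10004) = 2*sqrt(2501) ≈ 100.02)
(M + 26069) + z(D(O)) = (2*sqrt(2501) + 26069) + (1/2)/7 = (26069 + 2*sqrt(2501)) + (1/2)*(1/7) = (26069 + 2*sqrt(2501)) + 1/14 = 364967/14 + 2*sqrt(2501)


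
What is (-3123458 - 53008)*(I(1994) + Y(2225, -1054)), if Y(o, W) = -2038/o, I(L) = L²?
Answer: -28101172076888892/2225 ≈ -1.2630e+13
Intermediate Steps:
(-3123458 - 53008)*(I(1994) + Y(2225, -1054)) = (-3123458 - 53008)*(1994² - 2038/2225) = -3176466*(3976036 - 2038*1/2225) = -3176466*(3976036 - 2038/2225) = -3176466*8846678062/2225 = -28101172076888892/2225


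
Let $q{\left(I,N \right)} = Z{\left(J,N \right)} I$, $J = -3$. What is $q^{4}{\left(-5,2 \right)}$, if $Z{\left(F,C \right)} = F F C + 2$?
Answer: $100000000$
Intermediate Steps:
$Z{\left(F,C \right)} = 2 + C F^{2}$ ($Z{\left(F,C \right)} = F^{2} C + 2 = C F^{2} + 2 = 2 + C F^{2}$)
$q{\left(I,N \right)} = I \left(2 + 9 N\right)$ ($q{\left(I,N \right)} = \left(2 + N \left(-3\right)^{2}\right) I = \left(2 + N 9\right) I = \left(2 + 9 N\right) I = I \left(2 + 9 N\right)$)
$q^{4}{\left(-5,2 \right)} = \left(- 5 \left(2 + 9 \cdot 2\right)\right)^{4} = \left(- 5 \left(2 + 18\right)\right)^{4} = \left(\left(-5\right) 20\right)^{4} = \left(-100\right)^{4} = 100000000$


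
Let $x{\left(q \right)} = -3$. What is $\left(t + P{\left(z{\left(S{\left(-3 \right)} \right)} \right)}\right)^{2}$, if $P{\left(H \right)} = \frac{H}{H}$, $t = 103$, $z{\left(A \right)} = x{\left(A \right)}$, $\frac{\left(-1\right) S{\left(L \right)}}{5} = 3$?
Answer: $10816$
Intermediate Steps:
$S{\left(L \right)} = -15$ ($S{\left(L \right)} = \left(-5\right) 3 = -15$)
$z{\left(A \right)} = -3$
$P{\left(H \right)} = 1$
$\left(t + P{\left(z{\left(S{\left(-3 \right)} \right)} \right)}\right)^{2} = \left(103 + 1\right)^{2} = 104^{2} = 10816$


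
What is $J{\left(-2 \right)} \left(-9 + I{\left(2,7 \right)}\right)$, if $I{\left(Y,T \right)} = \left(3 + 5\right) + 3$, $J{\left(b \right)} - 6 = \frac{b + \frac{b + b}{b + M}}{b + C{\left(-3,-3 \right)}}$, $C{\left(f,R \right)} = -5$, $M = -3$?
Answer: $\frac{432}{35} \approx 12.343$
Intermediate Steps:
$J{\left(b \right)} = 6 + \frac{b + \frac{2 b}{-3 + b}}{-5 + b}$ ($J{\left(b \right)} = 6 + \frac{b + \frac{b + b}{b - 3}}{b - 5} = 6 + \frac{b + \frac{2 b}{-3 + b}}{-5 + b}$)
$I{\left(Y,T \right)} = 11$ ($I{\left(Y,T \right)} = 8 + 3 = 11$)
$J{\left(-2 \right)} \left(-9 + I{\left(2,7 \right)}\right) = \frac{90 - -98 + 7 \left(-2\right)^{2}}{15 + \left(-2\right)^{2} - -16} \left(-9 + 11\right) = \frac{90 + 98 + 7 \cdot 4}{15 + 4 + 16} \cdot 2 = \frac{90 + 98 + 28}{35} \cdot 2 = \frac{1}{35} \cdot 216 \cdot 2 = \frac{216}{35} \cdot 2 = \frac{432}{35}$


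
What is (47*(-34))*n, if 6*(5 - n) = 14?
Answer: -12784/3 ≈ -4261.3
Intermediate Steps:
n = 8/3 (n = 5 - ⅙*14 = 5 - 7/3 = 8/3 ≈ 2.6667)
(47*(-34))*n = (47*(-34))*(8/3) = -1598*8/3 = -12784/3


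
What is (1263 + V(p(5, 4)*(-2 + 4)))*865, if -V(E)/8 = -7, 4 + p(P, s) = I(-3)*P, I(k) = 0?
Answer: 1140935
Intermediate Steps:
p(P, s) = -4 (p(P, s) = -4 + 0*P = -4 + 0 = -4)
V(E) = 56 (V(E) = -8*(-7) = 56)
(1263 + V(p(5, 4)*(-2 + 4)))*865 = (1263 + 56)*865 = 1319*865 = 1140935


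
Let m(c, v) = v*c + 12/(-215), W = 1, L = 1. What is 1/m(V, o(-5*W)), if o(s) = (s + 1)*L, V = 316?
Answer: -215/271772 ≈ -0.00079110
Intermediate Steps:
o(s) = 1 + s (o(s) = (s + 1)*1 = (1 + s)*1 = 1 + s)
m(c, v) = -12/215 + c*v (m(c, v) = c*v + 12*(-1/215) = c*v - 12/215 = -12/215 + c*v)
1/m(V, o(-5*W)) = 1/(-12/215 + 316*(1 - 5*1)) = 1/(-12/215 + 316*(1 - 5)) = 1/(-12/215 + 316*(-4)) = 1/(-12/215 - 1264) = 1/(-271772/215) = -215/271772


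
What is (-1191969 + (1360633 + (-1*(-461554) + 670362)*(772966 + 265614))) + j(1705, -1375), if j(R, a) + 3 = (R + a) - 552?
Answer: 1175585487719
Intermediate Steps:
j(R, a) = -555 + R + a (j(R, a) = -3 + ((R + a) - 552) = -3 + (-552 + R + a) = -555 + R + a)
(-1191969 + (1360633 + (-1*(-461554) + 670362)*(772966 + 265614))) + j(1705, -1375) = (-1191969 + (1360633 + (-1*(-461554) + 670362)*(772966 + 265614))) + (-555 + 1705 - 1375) = (-1191969 + (1360633 + (461554 + 670362)*1038580)) - 225 = (-1191969 + (1360633 + 1131916*1038580)) - 225 = (-1191969 + (1360633 + 1175585319280)) - 225 = (-1191969 + 1175586679913) - 225 = 1175585487944 - 225 = 1175585487719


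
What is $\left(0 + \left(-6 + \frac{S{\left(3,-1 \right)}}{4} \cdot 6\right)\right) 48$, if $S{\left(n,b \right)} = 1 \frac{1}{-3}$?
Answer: $-312$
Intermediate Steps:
$S{\left(n,b \right)} = - \frac{1}{3}$ ($S{\left(n,b \right)} = 1 \left(- \frac{1}{3}\right) = - \frac{1}{3}$)
$\left(0 + \left(-6 + \frac{S{\left(3,-1 \right)}}{4} \cdot 6\right)\right) 48 = \left(0 - \left(6 - - \frac{1}{3 \cdot 4} \cdot 6\right)\right) 48 = \left(0 - \left(6 - \left(- \frac{1}{3}\right) \frac{1}{4} \cdot 6\right)\right) 48 = \left(0 - \frac{13}{2}\right) 48 = \left(- \frac{13}{2}\right) 48 = -312$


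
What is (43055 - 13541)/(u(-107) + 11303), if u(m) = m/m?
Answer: 4919/1884 ≈ 2.6109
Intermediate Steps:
u(m) = 1
(43055 - 13541)/(u(-107) + 11303) = (43055 - 13541)/(1 + 11303) = 29514/11304 = 29514*(1/11304) = 4919/1884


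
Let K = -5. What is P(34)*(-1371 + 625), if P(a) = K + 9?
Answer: -2984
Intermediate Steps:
P(a) = 4 (P(a) = -5 + 9 = 4)
P(34)*(-1371 + 625) = 4*(-1371 + 625) = 4*(-746) = -2984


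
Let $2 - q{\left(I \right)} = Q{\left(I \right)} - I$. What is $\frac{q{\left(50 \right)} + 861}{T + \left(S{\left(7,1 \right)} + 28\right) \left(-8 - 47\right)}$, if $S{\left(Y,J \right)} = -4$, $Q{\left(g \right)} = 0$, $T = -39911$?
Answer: $- \frac{913}{41231} \approx -0.022144$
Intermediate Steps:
$q{\left(I \right)} = 2 + I$ ($q{\left(I \right)} = 2 - \left(0 - I\right) = 2 - - I = 2 + I$)
$\frac{q{\left(50 \right)} + 861}{T + \left(S{\left(7,1 \right)} + 28\right) \left(-8 - 47\right)} = \frac{\left(2 + 50\right) + 861}{-39911 + \left(-4 + 28\right) \left(-8 - 47\right)} = \frac{52 + 861}{-39911 + 24 \left(-55\right)} = \frac{913}{-39911 - 1320} = \frac{913}{-41231} = 913 \left(- \frac{1}{41231}\right) = - \frac{913}{41231}$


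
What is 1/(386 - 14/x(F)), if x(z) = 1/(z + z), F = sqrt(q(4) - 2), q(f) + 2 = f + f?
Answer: 1/330 ≈ 0.0030303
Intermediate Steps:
q(f) = -2 + 2*f (q(f) = -2 + (f + f) = -2 + 2*f)
F = 2 (F = sqrt((-2 + 2*4) - 2) = sqrt((-2 + 8) - 2) = sqrt(6 - 2) = sqrt(4) = 2)
x(z) = 1/(2*z)
1/(386 - 14/x(F)) = 1/(386 - 14/((1/2)/2)) = 1/(386 - 14/((1/2)*(1/2))) = 1/(386 - 14/1/4) = 1/(386 - 14*4) = 1/(386 - 56) = 1/330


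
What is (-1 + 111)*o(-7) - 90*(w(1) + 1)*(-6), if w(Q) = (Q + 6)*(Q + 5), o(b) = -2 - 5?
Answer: 22450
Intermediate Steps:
o(b) = -7
w(Q) = (5 + Q)*(6 + Q) (w(Q) = (6 + Q)*(5 + Q) = (5 + Q)*(6 + Q))
(-1 + 111)*o(-7) - 90*(w(1) + 1)*(-6) = (-1 + 111)*(-7) - 90*((30 + 1**2 + 11*1) + 1)*(-6) = 110*(-7) - 90*((30 + 1 + 11) + 1)*(-6) = -770 - 90*(42 + 1)*(-6) = -770 - 3870*(-6) = -770 - 90*(-258) = -770 + 23220 = 22450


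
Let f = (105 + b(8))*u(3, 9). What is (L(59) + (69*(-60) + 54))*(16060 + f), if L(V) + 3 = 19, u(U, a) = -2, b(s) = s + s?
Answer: -64379260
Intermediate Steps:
b(s) = 2*s
L(V) = 16 (L(V) = -3 + 19 = 16)
f = -242 (f = (105 + 2*8)*(-2) = (105 + 16)*(-2) = 121*(-2) = -242)
(L(59) + (69*(-60) + 54))*(16060 + f) = (16 + (69*(-60) + 54))*(16060 - 242) = (16 + (-4140 + 54))*15818 = (16 - 4086)*15818 = -4070*15818 = -64379260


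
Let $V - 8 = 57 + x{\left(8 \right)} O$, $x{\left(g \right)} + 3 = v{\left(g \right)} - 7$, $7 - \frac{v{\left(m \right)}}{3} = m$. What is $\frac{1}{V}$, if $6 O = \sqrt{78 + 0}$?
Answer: $\frac{30}{1781} + \frac{\sqrt{78}}{1781} \approx 0.021803$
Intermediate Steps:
$v{\left(m \right)} = 21 - 3 m$
$O = \frac{\sqrt{78}}{6}$ ($O = \frac{\sqrt{78 + 0}}{6} = \frac{\sqrt{78}}{6} \approx 1.472$)
$x{\left(g \right)} = 11 - 3 g$ ($x{\left(g \right)} = -3 - \left(-14 + 3 g\right) = 11 - 3 g$)
$V = 65 - \frac{13 \sqrt{78}}{6}$ ($V = 8 + \left(57 + \left(11 - 24\right) \frac{\sqrt{78}}{6}\right) = 8 + \left(57 - 13 \frac{\sqrt{78}}{6}\right) = 8 + \left(57 - \frac{13 \sqrt{78}}{6}\right) = 65 - \frac{13 \sqrt{78}}{6} \approx 45.865$)
$\frac{1}{V} = \frac{1}{65 - \frac{13 \sqrt{78}}{6}}$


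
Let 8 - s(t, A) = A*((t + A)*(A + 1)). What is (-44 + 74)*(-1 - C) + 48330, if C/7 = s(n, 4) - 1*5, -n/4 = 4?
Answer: -2730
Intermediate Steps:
n = -16 (n = -4*4 = -16)
s(t, A) = 8 - A*(1 + A)*(A + t) (s(t, A) = 8 - A*(t + A)*(A + 1) = 8 - A*(A + t)*(1 + A) = 8 - A*(1 + A)*(A + t))
C = 1701 (C = 7*((8 - 1*4**2 - 1*4**3 - 1*4*(-16) - 1*(-16)*4**2) - 1*5) = 7*((8 - 1*16 - 1*64 + 64 - 1*(-16)*16) - 5) = 7*((8 - 16 - 64 + 64 + 256) - 5) = 7*(248 - 5) = 7*243 = 1701)
(-44 + 74)*(-1 - C) + 48330 = (-44 + 74)*(-1 - 1*1701) + 48330 = 30*(-1 - 1701) + 48330 = 30*(-1702) + 48330 = -51060 + 48330 = -2730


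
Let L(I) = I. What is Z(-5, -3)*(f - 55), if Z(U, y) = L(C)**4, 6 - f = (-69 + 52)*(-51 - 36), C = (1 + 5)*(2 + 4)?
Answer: -2566453248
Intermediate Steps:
C = 36 (C = 6*6 = 36)
f = -1473 (f = 6 - (-69 + 52)*(-51 - 36) = 6 - (-17)*(-87) = 6 - 1*1479 = 6 - 1479 = -1473)
Z(U, y) = 1679616 (Z(U, y) = 36**4 = 1679616)
Z(-5, -3)*(f - 55) = 1679616*(-1473 - 55) = 1679616*(-1528) = -2566453248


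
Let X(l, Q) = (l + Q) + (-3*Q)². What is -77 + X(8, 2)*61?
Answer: 2729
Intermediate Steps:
X(l, Q) = Q + l + 9*Q² (X(l, Q) = (Q + l) + 9*Q² = Q + l + 9*Q²)
-77 + X(8, 2)*61 = -77 + (2 + 8 + 9*2²)*61 = -77 + (2 + 8 + 9*4)*61 = -77 + (2 + 8 + 36)*61 = -77 + 46*61 = -77 + 2806 = 2729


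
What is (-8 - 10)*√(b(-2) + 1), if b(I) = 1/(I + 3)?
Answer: -18*√2 ≈ -25.456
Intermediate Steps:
b(I) = 1/(3 + I)
(-8 - 10)*√(b(-2) + 1) = (-8 - 10)*√(1/(3 - 2) + 1) = -18*√(1/1 + 1) = -18*√(1 + 1) = -18*√2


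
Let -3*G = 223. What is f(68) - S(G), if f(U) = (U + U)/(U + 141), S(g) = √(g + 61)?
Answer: 136/209 - 2*I*√30/3 ≈ 0.65072 - 3.6515*I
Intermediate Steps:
G = -223/3 (G = -⅓*223 = -223/3 ≈ -74.333)
S(g) = √(61 + g)
f(U) = 2*U/(141 + U) (f(U) = (2*U)/(141 + U) = 2*U/(141 + U))
f(68) - S(G) = 2*68/(141 + 68) - √(61 - 223/3) = 2*68/209 - √(-40/3) = 2*68*(1/209) - 2*I*√30/3 = 136/209 - 2*I*√30/3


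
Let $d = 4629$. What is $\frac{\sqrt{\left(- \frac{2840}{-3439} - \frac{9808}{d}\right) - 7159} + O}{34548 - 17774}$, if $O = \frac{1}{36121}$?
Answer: $\frac{1}{605893654} + \frac{i \sqrt{1814552369998464711}}{267027503394} \approx 1.6505 \cdot 10^{-9} + 0.0050446 i$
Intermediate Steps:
$O = \frac{1}{36121} \approx 2.7685 \cdot 10^{-5}$
$\frac{\sqrt{\left(- \frac{2840}{-3439} - \frac{9808}{d}\right) - 7159} + O}{34548 - 17774} = \frac{\sqrt{\left(- \frac{2840}{-3439} - \frac{9808}{4629}\right) - 7159} + \frac{1}{36121}}{34548 - 17774} = \frac{\sqrt{\left(\left(-2840\right) \left(- \frac{1}{3439}\right) - \frac{9808}{4629}\right) - 7159} + \frac{1}{36121}}{16774} = \left(\sqrt{\left(\frac{2840}{3439} - \frac{9808}{4629}\right) - 7159} + \frac{1}{36121}\right) \frac{1}{16774} = \left(\sqrt{- \frac{20583352}{15919131} - 7159} + \frac{1}{36121}\right) \frac{1}{16774} = \left(\sqrt{- \frac{113985642181}{15919131}} + \frac{1}{36121}\right) \frac{1}{16774} = \left(\frac{i \sqrt{1814552369998464711}}{15919131} + \frac{1}{36121}\right) \frac{1}{16774} = \left(\frac{1}{36121} + \frac{i \sqrt{1814552369998464711}}{15919131}\right) \frac{1}{16774} = \frac{1}{605893654} + \frac{i \sqrt{1814552369998464711}}{267027503394}$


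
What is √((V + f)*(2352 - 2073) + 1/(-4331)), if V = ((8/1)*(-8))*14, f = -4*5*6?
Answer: I*√5317093275635/4331 ≈ 532.41*I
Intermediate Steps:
f = -120 (f = -20*6 = -120)
V = -896 (V = ((8*1)*(-8))*14 = (8*(-8))*14 = -64*14 = -896)
√((V + f)*(2352 - 2073) + 1/(-4331)) = √((-896 - 120)*(2352 - 2073) + 1/(-4331)) = √(-1016*279 - 1/4331) = √(-283464 - 1/4331) = √(-1227682585/4331) = I*√5317093275635/4331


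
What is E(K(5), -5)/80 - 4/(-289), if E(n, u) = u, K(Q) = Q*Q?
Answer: -225/4624 ≈ -0.048659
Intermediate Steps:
K(Q) = Q**2
E(K(5), -5)/80 - 4/(-289) = -5/80 - 4/(-289) = -5*1/80 - 4*(-1/289) = -1/16 + 4/289 = -225/4624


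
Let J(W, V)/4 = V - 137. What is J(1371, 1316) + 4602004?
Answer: 4606720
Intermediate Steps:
J(W, V) = -548 + 4*V (J(W, V) = 4*(V - 137) = 4*(-137 + V) = -548 + 4*V)
J(1371, 1316) + 4602004 = (-548 + 4*1316) + 4602004 = (-548 + 5264) + 4602004 = 4716 + 4602004 = 4606720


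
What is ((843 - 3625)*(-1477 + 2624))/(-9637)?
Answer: 3190954/9637 ≈ 331.11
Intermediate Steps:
((843 - 3625)*(-1477 + 2624))/(-9637) = -2782*1147*(-1/9637) = -3190954*(-1/9637) = 3190954/9637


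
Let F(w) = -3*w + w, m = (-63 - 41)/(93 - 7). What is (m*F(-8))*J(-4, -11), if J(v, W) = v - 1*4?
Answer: 6656/43 ≈ 154.79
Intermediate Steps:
m = -52/43 (m = -104/86 = -104*1/86 = -52/43 ≈ -1.2093)
J(v, W) = -4 + v (J(v, W) = v - 4 = -4 + v)
F(w) = -2*w
(m*F(-8))*J(-4, -11) = (-(-104)*(-8)/43)*(-4 - 4) = -52/43*16*(-8) = -832/43*(-8) = 6656/43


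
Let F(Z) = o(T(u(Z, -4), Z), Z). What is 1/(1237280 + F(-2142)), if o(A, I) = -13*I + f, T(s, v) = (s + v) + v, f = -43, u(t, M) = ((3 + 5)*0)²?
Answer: 1/1265083 ≈ 7.9046e-7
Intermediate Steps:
u(t, M) = 0 (u(t, M) = (8*0)² = 0² = 0)
T(s, v) = s + 2*v
o(A, I) = -43 - 13*I (o(A, I) = -13*I - 43 = -43 - 13*I)
F(Z) = -43 - 13*Z
1/(1237280 + F(-2142)) = 1/(1237280 + (-43 - 13*(-2142))) = 1/(1237280 + (-43 + 27846)) = 1/(1237280 + 27803) = 1/1265083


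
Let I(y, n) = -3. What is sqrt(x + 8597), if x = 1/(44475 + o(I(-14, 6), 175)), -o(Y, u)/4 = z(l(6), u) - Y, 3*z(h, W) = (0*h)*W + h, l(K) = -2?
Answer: 2*sqrt(38245387189691)/133397 ≈ 92.720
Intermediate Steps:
z(h, W) = h/3 (z(h, W) = ((0*h)*W + h)/3 = (0*W + h)/3 = (0 + h)/3 = h/3)
o(Y, u) = 8/3 + 4*Y (o(Y, u) = -4*((1/3)*(-2) - Y) = -4*(-2/3 - Y) = 8/3 + 4*Y)
x = 3/133397 (x = 1/(44475 + (8/3 + 4*(-3))) = 1/(44475 + (8/3 - 12)) = 1/(44475 - 28/3) = 1/(133397/3) = 3/133397 ≈ 2.2489e-5)
sqrt(x + 8597) = sqrt(3/133397 + 8597) = sqrt(1146814012/133397) = 2*sqrt(38245387189691)/133397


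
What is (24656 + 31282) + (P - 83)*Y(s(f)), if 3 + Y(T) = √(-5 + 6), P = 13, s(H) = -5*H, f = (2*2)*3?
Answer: 56078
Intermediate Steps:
f = 12 (f = 4*3 = 12)
Y(T) = -2 (Y(T) = -3 + √(-5 + 6) = -3 + √1 = -3 + 1 = -2)
(24656 + 31282) + (P - 83)*Y(s(f)) = (24656 + 31282) + (13 - 83)*(-2) = 55938 - 70*(-2) = 55938 + 140 = 56078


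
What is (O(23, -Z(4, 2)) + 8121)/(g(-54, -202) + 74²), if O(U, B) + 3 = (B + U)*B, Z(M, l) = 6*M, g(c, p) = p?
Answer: 1357/879 ≈ 1.5438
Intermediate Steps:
O(U, B) = -3 + B*(B + U) (O(U, B) = -3 + (B + U)*B = -3 + B*(B + U))
(O(23, -Z(4, 2)) + 8121)/(g(-54, -202) + 74²) = ((-3 + (-6*4)² - 6*4*23) + 8121)/(-202 + 74²) = ((-3 + (-1*24)² - 1*24*23) + 8121)/(-202 + 5476) = ((-3 + (-24)² - 24*23) + 8121)/5274 = ((-3 + 576 - 552) + 8121)*(1/5274) = (21 + 8121)*(1/5274) = 8142*(1/5274) = 1357/879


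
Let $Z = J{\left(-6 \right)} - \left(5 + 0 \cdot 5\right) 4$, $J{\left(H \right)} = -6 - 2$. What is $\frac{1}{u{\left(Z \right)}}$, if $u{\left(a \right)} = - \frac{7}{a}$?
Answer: $4$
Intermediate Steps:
$J{\left(H \right)} = -8$ ($J{\left(H \right)} = -6 - 2 = -8$)
$Z = -28$ ($Z = -8 - \left(5 + 0 \cdot 5\right) 4 = -8 - \left(5 + 0\right) 4 = -8 - 5 \cdot 4 = -8 - 20 = -28$)
$\frac{1}{u{\left(Z \right)}} = \frac{1}{\left(-7\right) \frac{1}{-28}} = \frac{1}{\left(-7\right) \left(- \frac{1}{28}\right)} = \frac{1}{\frac{1}{4}} = 4$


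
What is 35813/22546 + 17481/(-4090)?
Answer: -61912864/23053285 ≈ -2.6856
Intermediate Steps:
35813/22546 + 17481/(-4090) = 35813*(1/22546) + 17481*(-1/4090) = 35813/22546 - 17481/4090 = -61912864/23053285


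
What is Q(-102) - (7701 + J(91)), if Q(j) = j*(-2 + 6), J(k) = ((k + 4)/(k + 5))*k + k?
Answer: -795845/96 ≈ -8290.0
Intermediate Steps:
J(k) = k + k*(4 + k)/(5 + k) (J(k) = ((4 + k)/(5 + k))*k + k = k*(4 + k)/(5 + k) + k = k + k*(4 + k)/(5 + k))
Q(j) = 4*j (Q(j) = j*4 = 4*j)
Q(-102) - (7701 + J(91)) = 4*(-102) - (7701 + 91*(9 + 2*91)/(5 + 91)) = -408 - (7701 + 91*(9 + 182)/96) = -408 - (7701 + 91*(1/96)*191) = -408 - (7701 + 17381/96) = -408 - 1*756677/96 = -408 - 756677/96 = -795845/96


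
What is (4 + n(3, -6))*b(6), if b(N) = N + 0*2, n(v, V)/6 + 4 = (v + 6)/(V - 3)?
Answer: -156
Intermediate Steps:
n(v, V) = -24 + 6*(6 + v)/(-3 + V) (n(v, V) = -24 + 6*((v + 6)/(V - 3)) = -24 + 6*((6 + v)/(-3 + V)) = -24 + 6*(6 + v)/(-3 + V))
b(N) = N (b(N) = N + 0 = N)
(4 + n(3, -6))*b(6) = (4 + 6*(18 + 3 - 4*(-6))/(-3 - 6))*6 = (4 + 6*(18 + 3 + 24)/(-9))*6 = (4 + 6*(-⅑)*45)*6 = (4 - 30)*6 = -26*6 = -156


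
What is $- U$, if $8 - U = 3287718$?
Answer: $3287710$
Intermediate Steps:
$U = -3287710$ ($U = 8 - 3287718 = -3287710$)
$- U = \left(-1\right) \left(-3287710\right) = 3287710$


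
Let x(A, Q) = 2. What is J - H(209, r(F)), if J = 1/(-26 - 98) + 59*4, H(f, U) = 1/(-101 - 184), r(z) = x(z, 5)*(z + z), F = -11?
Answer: 8340079/35340 ≈ 236.00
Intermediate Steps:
r(z) = 4*z (r(z) = 2*(z + z) = 2*(2*z) = 4*z)
H(f, U) = -1/285 (H(f, U) = 1/(-285) = -1/285)
J = 29263/124 (J = 1/(-124) + 236 = -1/124 + 236 = 29263/124 ≈ 235.99)
J - H(209, r(F)) = 29263/124 - 1*(-1/285) = 29263/124 + 1/285 = 8340079/35340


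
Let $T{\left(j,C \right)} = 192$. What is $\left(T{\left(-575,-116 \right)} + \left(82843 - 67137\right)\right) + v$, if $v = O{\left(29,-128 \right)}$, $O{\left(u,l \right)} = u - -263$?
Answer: $16190$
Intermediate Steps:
$O{\left(u,l \right)} = 263 + u$ ($O{\left(u,l \right)} = u + 263 = 263 + u$)
$v = 292$ ($v = 263 + 29 = 292$)
$\left(T{\left(-575,-116 \right)} + \left(82843 - 67137\right)\right) + v = \left(192 + \left(82843 - 67137\right)\right) + 292 = \left(192 + 15706\right) + 292 = 15898 + 292 = 16190$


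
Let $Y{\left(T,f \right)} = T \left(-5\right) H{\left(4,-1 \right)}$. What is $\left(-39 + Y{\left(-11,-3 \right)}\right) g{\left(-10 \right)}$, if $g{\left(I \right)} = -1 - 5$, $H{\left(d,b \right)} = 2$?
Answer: $-426$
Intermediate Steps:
$Y{\left(T,f \right)} = - 10 T$ ($Y{\left(T,f \right)} = T \left(-5\right) 2 = - 5 T 2 = - 10 T$)
$g{\left(I \right)} = -6$ ($g{\left(I \right)} = -1 - 5 = -6$)
$\left(-39 + Y{\left(-11,-3 \right)}\right) g{\left(-10 \right)} = \left(-39 - -110\right) \left(-6\right) = \left(-39 + 110\right) \left(-6\right) = 71 \left(-6\right) = -426$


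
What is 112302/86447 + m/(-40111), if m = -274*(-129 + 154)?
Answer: 5096707472/3467475617 ≈ 1.4699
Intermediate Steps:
m = -6850 (m = -274*25 = -6850)
112302/86447 + m/(-40111) = 112302/86447 - 6850/(-40111) = 112302*(1/86447) - 6850*(-1/40111) = 112302/86447 + 6850/40111 = 5096707472/3467475617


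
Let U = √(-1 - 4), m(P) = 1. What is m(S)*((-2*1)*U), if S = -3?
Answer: -2*I*√5 ≈ -4.4721*I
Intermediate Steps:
U = I*√5 (U = √(-5) = I*√5 ≈ 2.2361*I)
m(S)*((-2*1)*U) = 1*((-2*1)*(I*√5)) = 1*(-2*I*√5) = -2*I*√5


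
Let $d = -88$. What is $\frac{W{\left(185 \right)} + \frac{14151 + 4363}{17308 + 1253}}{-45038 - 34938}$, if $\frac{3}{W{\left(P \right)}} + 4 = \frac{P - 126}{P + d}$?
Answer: $- \frac{689855}{488378962344} \approx -1.4125 \cdot 10^{-6}$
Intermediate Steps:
$W{\left(P \right)} = \frac{3}{-4 + \frac{-126 + P}{-88 + P}}$ ($W{\left(P \right)} = \frac{3}{-4 + \frac{P - 126}{P - 88}} = \frac{3}{-4 + \frac{-126 + P}{-88 + P}}$)
$\frac{W{\left(185 \right)} + \frac{14151 + 4363}{17308 + 1253}}{-45038 - 34938} = \frac{\frac{3 \left(88 - 185\right)}{-226 + 3 \cdot 185} + \frac{14151 + 4363}{17308 + 1253}}{-45038 - 34938} = \frac{\frac{3 \left(88 - 185\right)}{-226 + 555} + \frac{18514}{18561}}{-79976} = \left(3 \cdot \frac{1}{329} \left(-97\right) + 18514 \cdot \frac{1}{18561}\right) \left(- \frac{1}{79976}\right) = \left(3 \cdot \frac{1}{329} \left(-97\right) + \frac{18514}{18561}\right) \left(- \frac{1}{79976}\right) = \left(- \frac{291}{329} + \frac{18514}{18561}\right) \left(- \frac{1}{79976}\right) = \frac{689855}{6106569} \left(- \frac{1}{79976}\right) = - \frac{689855}{488378962344}$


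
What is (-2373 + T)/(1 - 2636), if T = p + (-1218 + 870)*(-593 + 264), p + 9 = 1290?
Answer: -22680/527 ≈ -43.036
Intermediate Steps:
p = 1281 (p = -9 + 1290 = 1281)
T = 115773 (T = 1281 + (-1218 + 870)*(-593 + 264) = 1281 - 348*(-329) = 1281 + 114492 = 115773)
(-2373 + T)/(1 - 2636) = (-2373 + 115773)/(1 - 2636) = 113400/(-2635) = 113400*(-1/2635) = -22680/527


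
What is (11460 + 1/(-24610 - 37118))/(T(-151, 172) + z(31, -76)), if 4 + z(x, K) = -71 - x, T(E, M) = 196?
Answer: 707402879/5555520 ≈ 127.33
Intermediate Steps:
z(x, K) = -75 - x (z(x, K) = -4 + (-71 - x) = -75 - x)
(11460 + 1/(-24610 - 37118))/(T(-151, 172) + z(31, -76)) = (11460 + 1/(-24610 - 37118))/(196 + (-75 - 1*31)) = (11460 + 1/(-61728))/(196 + (-75 - 31)) = (11460 - 1/61728)/(196 - 106) = (707402879/61728)/90 = (707402879/61728)*(1/90) = 707402879/5555520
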